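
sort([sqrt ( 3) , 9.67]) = [sqrt(3 ), 9.67 ]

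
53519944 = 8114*6596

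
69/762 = 23/254 = 0.09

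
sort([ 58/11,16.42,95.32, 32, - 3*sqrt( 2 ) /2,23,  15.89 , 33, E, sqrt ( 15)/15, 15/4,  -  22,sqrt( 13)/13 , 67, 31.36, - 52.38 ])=[ - 52.38 ,- 22,-3*sqrt(2)/2 , sqrt( 15 )/15,sqrt( 13 )/13,E,15/4,58/11, 15.89,16.42,23, 31.36, 32, 33,67, 95.32]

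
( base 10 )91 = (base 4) 1123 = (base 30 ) 31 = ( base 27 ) 3A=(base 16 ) 5B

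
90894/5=18178 + 4/5 = 18178.80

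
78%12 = 6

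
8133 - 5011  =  3122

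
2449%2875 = 2449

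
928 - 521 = 407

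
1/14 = 1/14 = 0.07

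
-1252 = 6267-7519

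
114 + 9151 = 9265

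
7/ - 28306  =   - 1 + 28299/28306 = - 0.00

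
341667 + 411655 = 753322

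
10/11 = 10/11 = 0.91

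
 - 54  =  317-371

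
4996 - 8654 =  - 3658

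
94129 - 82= 94047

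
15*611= 9165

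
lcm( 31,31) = 31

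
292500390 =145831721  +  146668669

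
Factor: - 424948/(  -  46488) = 2^(-1)*3^ ( - 1) * 13^(-1)* 23^1*31^1= 713/78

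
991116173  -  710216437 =280899736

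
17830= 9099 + 8731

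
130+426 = 556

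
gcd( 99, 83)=1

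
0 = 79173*0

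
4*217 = 868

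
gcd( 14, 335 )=1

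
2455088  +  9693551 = 12148639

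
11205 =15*747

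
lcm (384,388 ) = 37248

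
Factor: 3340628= 2^2*349^1*2393^1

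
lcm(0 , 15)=0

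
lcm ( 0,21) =0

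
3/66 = 1/22 = 0.05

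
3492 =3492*1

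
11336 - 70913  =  -59577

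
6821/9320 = 6821/9320 = 0.73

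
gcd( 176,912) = 16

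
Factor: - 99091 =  - 197^1*503^1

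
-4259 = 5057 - 9316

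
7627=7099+528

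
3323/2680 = 3323/2680 = 1.24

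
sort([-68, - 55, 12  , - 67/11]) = [ - 68,  -  55, - 67/11,12]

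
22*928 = 20416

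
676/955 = 676/955 = 0.71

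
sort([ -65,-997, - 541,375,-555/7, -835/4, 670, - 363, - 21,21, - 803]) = [ -997, -803, - 541, -363,-835/4, - 555/7, -65, - 21,21, 375,670 ]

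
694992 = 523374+171618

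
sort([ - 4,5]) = [ - 4,5 ]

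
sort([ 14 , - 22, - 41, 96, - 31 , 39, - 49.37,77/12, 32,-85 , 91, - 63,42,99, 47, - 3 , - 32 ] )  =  [ - 85, - 63, - 49.37, - 41, - 32, - 31, - 22, - 3,  77/12,  14,32, 39,42 , 47,91, 96, 99] 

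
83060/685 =121 + 35/137  =  121.26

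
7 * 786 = 5502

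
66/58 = 33/29=1.14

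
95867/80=95867/80 =1198.34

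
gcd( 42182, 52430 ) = 14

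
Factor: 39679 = 39679^1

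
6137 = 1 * 6137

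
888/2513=888/2513 = 0.35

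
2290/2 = 1145 = 1145.00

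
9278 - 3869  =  5409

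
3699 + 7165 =10864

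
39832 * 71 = 2828072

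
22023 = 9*2447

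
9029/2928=9029/2928 = 3.08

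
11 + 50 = 61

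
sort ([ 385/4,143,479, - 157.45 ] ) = [-157.45,385/4, 143,479 ]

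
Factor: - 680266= - 2^1 * 139^1*2447^1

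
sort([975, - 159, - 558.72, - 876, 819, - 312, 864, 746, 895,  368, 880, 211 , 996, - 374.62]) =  [ - 876, - 558.72, - 374.62, - 312, - 159,211, 368,746, 819,864,  880, 895 , 975,996] 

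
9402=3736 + 5666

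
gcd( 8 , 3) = 1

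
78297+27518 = 105815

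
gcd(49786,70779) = 1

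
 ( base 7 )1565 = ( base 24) 12B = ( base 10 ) 635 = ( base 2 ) 1001111011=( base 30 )L5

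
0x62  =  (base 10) 98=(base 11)8A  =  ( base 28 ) 3E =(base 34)2u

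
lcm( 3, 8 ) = 24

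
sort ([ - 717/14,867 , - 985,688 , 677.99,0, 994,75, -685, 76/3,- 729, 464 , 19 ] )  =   [ - 985, - 729, - 685,- 717/14,0,19,76/3,  75, 464,677.99,688,  867,994]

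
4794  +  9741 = 14535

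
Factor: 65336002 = 2^1 *61^1 * 79^1*6779^1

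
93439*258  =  24107262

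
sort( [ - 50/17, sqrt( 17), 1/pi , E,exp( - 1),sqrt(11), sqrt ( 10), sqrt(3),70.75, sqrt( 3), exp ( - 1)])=[ - 50/17, 1/pi, exp( - 1), exp (-1),sqrt (3), sqrt(3 ), E, sqrt( 10 ),sqrt( 11), sqrt( 17), 70.75]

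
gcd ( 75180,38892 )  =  84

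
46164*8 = 369312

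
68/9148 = 17/2287 = 0.01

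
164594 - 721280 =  - 556686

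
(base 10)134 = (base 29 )4I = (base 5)1014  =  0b10000110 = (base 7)251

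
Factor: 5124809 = 79^1 * 64871^1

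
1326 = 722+604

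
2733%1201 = 331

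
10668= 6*1778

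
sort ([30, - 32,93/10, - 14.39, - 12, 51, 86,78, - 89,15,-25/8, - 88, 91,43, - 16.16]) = [ - 89, - 88, - 32, - 16.16 , - 14.39, -12,-25/8, 93/10,15, 30, 43,51, 78,86, 91 ] 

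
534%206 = 122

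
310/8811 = 310/8811  =  0.04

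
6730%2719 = 1292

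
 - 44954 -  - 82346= 37392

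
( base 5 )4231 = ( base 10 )566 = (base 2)1000110110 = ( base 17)1G5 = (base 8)1066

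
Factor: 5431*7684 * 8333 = 347751122732 = 2^2*  13^1 * 17^1*113^1 *641^1 * 5431^1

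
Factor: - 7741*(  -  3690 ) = 2^1 * 3^2*5^1 * 41^1*7741^1=28564290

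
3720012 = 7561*492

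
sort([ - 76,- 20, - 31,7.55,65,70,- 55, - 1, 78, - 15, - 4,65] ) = [ - 76 ,  -  55, - 31, - 20,-15, - 4, - 1,7.55,  65, 65  ,  70,78]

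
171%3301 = 171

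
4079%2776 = 1303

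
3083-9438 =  - 6355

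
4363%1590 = 1183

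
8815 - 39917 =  - 31102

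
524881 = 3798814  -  3273933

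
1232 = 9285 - 8053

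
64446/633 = 101 + 171/211 = 101.81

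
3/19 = 3/19 = 0.16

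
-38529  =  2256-40785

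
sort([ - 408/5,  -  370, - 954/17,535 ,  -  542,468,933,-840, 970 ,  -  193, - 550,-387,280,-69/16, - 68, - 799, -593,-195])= [ - 840, - 799, - 593, - 550,-542,-387 , - 370 ,  -  195, - 193,  -  408/5, -68, -954/17 , - 69/16, 280,  468, 535, 933 , 970]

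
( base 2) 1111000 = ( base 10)120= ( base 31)3R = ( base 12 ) A0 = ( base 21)5f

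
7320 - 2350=4970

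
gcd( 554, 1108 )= 554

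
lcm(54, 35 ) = 1890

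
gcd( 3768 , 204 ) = 12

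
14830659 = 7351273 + 7479386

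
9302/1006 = 4651/503= 9.25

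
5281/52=101+29/52  =  101.56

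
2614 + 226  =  2840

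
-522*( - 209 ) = 109098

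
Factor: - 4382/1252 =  - 7/2  =  - 2^( - 1)*7^1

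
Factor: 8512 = 2^6 * 7^1 * 19^1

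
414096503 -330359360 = 83737143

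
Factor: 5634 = 2^1*3^2*313^1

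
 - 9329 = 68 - 9397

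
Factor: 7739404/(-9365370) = - 2^1*3^ ( - 1 )*5^( - 1)*7^( - 2 )*23^( -1)*29^1*137^1*277^(-1)*487^1 = - 3869702/4682685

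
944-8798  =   -7854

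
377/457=377/457 = 0.82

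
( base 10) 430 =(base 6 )1554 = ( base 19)13c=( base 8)656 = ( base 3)120221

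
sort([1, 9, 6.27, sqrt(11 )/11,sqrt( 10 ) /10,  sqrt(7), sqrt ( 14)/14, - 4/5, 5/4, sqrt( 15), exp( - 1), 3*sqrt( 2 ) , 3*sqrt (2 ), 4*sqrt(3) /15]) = [  -  4/5, sqrt( 14 ) /14,sqrt (11)/11, sqrt( 10 )/10, exp( - 1), 4*sqrt(3)/15,1, 5/4, sqrt (7), sqrt( 15),3*sqrt(2), 3*sqrt(2),  6.27, 9]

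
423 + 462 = 885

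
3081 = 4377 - 1296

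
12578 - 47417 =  - 34839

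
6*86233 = 517398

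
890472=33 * 26984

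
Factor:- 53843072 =-2^7 * 401^1*1049^1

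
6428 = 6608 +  - 180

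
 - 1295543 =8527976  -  9823519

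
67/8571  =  67/8571 = 0.01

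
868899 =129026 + 739873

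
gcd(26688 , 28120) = 8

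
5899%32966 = 5899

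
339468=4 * 84867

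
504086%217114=69858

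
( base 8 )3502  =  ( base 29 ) 262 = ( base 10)1858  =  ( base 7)5263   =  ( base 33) 1na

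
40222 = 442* 91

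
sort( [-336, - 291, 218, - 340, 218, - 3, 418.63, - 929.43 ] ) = [- 929.43, - 340, - 336, - 291, -3, 218,218,  418.63]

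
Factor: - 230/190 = -23/19 = -19^(  -  1) * 23^1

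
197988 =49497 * 4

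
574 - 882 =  - 308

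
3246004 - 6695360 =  - 3449356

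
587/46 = 12 + 35/46 = 12.76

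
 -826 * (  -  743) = 613718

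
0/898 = 0 =0.00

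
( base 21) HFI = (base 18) 1630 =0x1E96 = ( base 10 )7830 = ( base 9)11660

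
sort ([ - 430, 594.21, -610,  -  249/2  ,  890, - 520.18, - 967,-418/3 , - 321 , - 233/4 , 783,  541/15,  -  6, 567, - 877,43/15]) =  [ - 967, - 877,-610,  -  520.18,- 430, - 321, - 418/3, - 249/2, -233/4 , - 6, 43/15, 541/15 , 567,594.21,  783 , 890 ]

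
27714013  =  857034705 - 829320692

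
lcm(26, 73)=1898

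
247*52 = 12844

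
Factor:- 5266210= -2^1*5^1*37^1 * 43^1*331^1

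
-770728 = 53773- 824501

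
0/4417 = 0 =0.00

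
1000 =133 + 867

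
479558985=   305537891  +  174021094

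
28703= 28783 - 80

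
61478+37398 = 98876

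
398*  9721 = 3868958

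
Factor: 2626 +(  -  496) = 2^1*3^1 *5^1 * 71^1 = 2130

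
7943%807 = 680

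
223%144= 79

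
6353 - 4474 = 1879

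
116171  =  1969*59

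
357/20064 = 119/6688 =0.02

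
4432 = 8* 554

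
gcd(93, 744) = 93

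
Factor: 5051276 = 2^2* 1262819^1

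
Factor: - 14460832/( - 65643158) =2^4*7^( - 1)*197^( - 1)*23801^(-1)*451901^1= 7230416/32821579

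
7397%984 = 509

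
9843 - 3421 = 6422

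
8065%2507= 544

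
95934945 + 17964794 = 113899739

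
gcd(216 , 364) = 4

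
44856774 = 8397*5342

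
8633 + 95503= 104136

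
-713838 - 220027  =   - 933865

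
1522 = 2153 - 631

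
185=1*185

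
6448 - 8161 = - 1713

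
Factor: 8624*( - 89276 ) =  - 769916224 = -  2^6*7^2 * 11^2*2029^1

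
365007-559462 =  - 194455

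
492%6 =0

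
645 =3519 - 2874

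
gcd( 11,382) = 1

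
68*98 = 6664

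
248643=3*82881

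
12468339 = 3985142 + 8483197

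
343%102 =37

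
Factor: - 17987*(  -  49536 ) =2^7*3^2 * 43^1*17987^1 =891004032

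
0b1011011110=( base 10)734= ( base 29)P9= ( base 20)1GE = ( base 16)2de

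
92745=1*92745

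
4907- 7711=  - 2804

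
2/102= 1/51 = 0.02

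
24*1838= 44112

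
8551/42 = 203+25/42 = 203.60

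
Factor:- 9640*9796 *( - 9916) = 2^7*5^1 * 31^1 *37^1*67^1*79^1*241^1  =  936401991040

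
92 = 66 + 26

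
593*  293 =173749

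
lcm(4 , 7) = 28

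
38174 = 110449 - 72275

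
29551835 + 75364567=104916402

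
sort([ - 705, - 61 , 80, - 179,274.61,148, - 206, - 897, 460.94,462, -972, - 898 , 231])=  [ - 972, - 898,-897, - 705, - 206,-179, - 61, 80, 148,231, 274.61,460.94,  462]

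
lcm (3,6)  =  6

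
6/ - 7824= - 1 + 1303/1304 = - 0.00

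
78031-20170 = 57861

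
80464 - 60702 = 19762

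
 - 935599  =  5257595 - 6193194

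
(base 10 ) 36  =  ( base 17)22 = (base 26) 1A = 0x24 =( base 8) 44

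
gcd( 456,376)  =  8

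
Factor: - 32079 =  - 3^1*17^2*37^1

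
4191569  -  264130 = 3927439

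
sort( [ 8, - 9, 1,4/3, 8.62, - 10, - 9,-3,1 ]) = [-10, - 9, -9, - 3,1 , 1, 4/3,8, 8.62]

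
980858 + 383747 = 1364605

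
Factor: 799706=2^1*399853^1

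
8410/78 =107 + 32/39= 107.82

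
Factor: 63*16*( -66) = - 66528 = - 2^5*3^3*7^1 * 11^1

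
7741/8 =967 + 5/8 = 967.62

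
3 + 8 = 11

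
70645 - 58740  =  11905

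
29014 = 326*89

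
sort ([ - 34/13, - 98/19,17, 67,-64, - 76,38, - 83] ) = [ -83, - 76, - 64, - 98/19,-34/13, 17,38, 67] 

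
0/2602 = 0 =0.00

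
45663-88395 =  - 42732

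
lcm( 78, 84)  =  1092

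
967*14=13538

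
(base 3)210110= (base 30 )J9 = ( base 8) 1103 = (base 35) GJ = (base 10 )579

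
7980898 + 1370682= 9351580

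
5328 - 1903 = 3425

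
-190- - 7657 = 7467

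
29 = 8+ 21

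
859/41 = 859/41 = 20.95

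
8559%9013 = 8559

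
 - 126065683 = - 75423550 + -50642133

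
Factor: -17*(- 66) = 2^1*3^1*11^1*17^1 = 1122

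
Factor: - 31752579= - 3^1*10584193^1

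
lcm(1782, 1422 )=140778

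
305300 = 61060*5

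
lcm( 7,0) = 0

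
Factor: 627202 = 2^1*53^1*61^1 * 97^1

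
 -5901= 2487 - 8388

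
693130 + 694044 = 1387174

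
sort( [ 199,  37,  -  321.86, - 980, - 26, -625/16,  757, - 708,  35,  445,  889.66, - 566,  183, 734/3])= [ - 980, - 708, - 566, - 321.86, - 625/16, - 26,  35,  37, 183,199,  734/3, 445,  757 , 889.66] 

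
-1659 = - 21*79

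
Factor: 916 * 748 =685168 = 2^4*11^1 * 17^1*229^1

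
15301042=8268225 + 7032817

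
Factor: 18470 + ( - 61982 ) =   -  43512 = -2^3*3^1*7^2*37^1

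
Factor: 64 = 2^6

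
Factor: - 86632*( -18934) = 1640290288 = 2^4 * 7^2*13^1*17^1*9467^1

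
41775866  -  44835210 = -3059344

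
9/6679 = 9/6679=0.00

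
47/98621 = 47/98621 =0.00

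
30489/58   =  30489/58 =525.67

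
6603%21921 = 6603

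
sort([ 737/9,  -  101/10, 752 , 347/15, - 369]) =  [ - 369, - 101/10, 347/15, 737/9, 752]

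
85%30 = 25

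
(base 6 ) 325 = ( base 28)4D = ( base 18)6h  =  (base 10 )125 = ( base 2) 1111101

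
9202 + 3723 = 12925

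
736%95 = 71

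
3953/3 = 3953/3 = 1317.67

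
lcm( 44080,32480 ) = 617120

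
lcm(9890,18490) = 425270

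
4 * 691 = 2764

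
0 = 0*966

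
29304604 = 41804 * 701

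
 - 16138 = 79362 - 95500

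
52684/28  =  13171/7=1881.57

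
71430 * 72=5142960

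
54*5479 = 295866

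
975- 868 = 107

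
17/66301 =17/66301 = 0.00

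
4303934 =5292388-988454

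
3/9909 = 1/3303 =0.00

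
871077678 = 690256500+180821178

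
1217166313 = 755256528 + 461909785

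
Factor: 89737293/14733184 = 2^( - 7 )*3^1*31^( - 1 )*47^( - 1 )*79^(-1 )*541^1*55291^1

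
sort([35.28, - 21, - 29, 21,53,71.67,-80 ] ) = [ - 80, - 29, - 21,21,35.28,53,71.67] 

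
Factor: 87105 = 3^1*5^1*5807^1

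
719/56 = 719/56 = 12.84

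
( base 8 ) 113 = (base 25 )30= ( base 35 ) 25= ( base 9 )83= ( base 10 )75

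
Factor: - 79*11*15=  - 13035 = - 3^1 * 5^1*11^1*79^1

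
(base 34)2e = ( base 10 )82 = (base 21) 3J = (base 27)31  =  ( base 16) 52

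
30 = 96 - 66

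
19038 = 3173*6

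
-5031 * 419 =-2107989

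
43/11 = 43/11 = 3.91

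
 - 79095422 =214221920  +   - 293317342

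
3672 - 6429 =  - 2757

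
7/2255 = 7/2255 = 0.00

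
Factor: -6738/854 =- 3^1*7^( - 1 )*61^( - 1 )*1123^1 = -3369/427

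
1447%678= 91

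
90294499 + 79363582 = 169658081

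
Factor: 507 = 3^1*13^2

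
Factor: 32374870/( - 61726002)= - 3^(-1)*5^1  *  11^1*13^ (-1)*179^(- 1)*4421^( - 1 ) *294317^1=- 16187435/30863001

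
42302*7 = 296114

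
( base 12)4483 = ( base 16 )1DA3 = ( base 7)31056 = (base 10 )7587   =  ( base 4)1312203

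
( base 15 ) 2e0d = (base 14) 3881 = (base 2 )10011010111001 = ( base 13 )4687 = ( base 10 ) 9913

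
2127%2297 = 2127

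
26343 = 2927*9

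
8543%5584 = 2959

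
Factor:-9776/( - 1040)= 5^(-1)*47^1 = 47/5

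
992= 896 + 96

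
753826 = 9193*82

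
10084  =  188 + 9896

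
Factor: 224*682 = 152768  =  2^6 *7^1*11^1*31^1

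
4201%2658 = 1543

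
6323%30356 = 6323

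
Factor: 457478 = 2^1 * 7^1*41^1* 797^1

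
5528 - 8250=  - 2722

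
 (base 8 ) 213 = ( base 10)139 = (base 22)67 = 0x8B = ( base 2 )10001011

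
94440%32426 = 29588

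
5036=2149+2887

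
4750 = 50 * 95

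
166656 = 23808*7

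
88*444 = 39072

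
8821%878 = 41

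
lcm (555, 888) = 4440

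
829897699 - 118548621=711349078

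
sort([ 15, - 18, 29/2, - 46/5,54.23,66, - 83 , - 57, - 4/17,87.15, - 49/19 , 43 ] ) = [ - 83 , - 57,-18 ,-46/5,-49/19,  -  4/17,29/2, 15,43,54.23, 66, 87.15] 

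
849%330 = 189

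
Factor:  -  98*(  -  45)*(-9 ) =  - 39690 = - 2^1*3^4*5^1*7^2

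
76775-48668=28107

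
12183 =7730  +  4453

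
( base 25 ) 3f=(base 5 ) 330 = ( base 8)132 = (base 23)3l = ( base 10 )90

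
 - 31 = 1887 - 1918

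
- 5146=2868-8014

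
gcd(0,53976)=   53976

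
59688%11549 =1943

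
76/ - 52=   -  2 +7/13 = - 1.46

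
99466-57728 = 41738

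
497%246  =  5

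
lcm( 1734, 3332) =169932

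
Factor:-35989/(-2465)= 5^( - 1)*73^1 = 73/5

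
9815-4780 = 5035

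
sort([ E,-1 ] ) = [ - 1,E] 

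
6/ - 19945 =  - 6/19945 = - 0.00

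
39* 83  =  3237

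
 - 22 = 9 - 31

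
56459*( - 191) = - 10783669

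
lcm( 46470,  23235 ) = 46470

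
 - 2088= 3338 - 5426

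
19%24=19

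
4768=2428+2340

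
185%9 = 5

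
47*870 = 40890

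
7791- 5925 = 1866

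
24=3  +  21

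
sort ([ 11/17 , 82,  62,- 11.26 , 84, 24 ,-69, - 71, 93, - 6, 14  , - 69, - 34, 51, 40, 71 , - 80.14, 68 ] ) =[ - 80.14  ,-71 ,- 69, - 69, - 34,-11.26, - 6,11/17, 14, 24 , 40, 51,62 , 68, 71,82,84, 93 ] 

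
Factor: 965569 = 11^1*61^1*1439^1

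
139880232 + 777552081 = 917432313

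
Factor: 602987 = 7^1*11^1*41^1*191^1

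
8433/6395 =8433/6395 = 1.32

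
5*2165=10825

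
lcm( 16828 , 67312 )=67312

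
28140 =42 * 670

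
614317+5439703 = 6054020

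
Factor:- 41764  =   - 2^2*53^1*197^1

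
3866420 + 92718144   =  96584564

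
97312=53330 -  - 43982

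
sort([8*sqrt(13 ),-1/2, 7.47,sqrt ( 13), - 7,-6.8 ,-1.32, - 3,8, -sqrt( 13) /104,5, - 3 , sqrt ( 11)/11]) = [-7,-6.8, - 3, - 3,-1.32, - 1/2,-sqrt(13)/104, sqrt(11 ) /11, sqrt(13 ),  5, 7.47,8, 8*sqrt(13)]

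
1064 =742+322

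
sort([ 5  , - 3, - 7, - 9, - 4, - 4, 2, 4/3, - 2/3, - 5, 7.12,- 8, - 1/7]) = [ - 9, - 8, - 7, - 5,-4, - 4,  -  3, - 2/3, - 1/7, 4/3,2, 5, 7.12]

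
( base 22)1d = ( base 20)1F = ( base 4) 203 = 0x23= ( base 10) 35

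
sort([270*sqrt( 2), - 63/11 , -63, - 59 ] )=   [-63, - 59,-63/11 , 270*sqrt( 2)] 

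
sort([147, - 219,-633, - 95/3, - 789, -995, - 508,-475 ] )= [ - 995, -789,-633, - 508,-475,  -  219,-95/3, 147]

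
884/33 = 26 + 26/33  =  26.79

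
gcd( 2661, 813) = 3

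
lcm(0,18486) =0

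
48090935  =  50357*955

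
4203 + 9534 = 13737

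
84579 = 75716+8863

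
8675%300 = 275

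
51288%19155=12978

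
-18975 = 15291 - 34266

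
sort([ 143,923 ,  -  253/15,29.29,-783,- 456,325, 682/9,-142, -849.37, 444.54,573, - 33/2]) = [ - 849.37, - 783  , - 456, - 142, - 253/15, - 33/2  ,  29.29,682/9, 143, 325,444.54, 573, 923]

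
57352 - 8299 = 49053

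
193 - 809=- 616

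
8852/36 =2213/9 = 245.89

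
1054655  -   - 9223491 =10278146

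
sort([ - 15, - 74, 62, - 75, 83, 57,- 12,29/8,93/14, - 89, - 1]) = [ - 89, - 75,-74, - 15, - 12, - 1, 29/8,93/14, 57,62,83 ] 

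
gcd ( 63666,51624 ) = 54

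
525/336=25/16  =  1.56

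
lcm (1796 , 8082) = 16164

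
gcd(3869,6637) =1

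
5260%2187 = 886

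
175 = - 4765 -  - 4940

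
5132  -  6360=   -  1228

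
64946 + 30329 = 95275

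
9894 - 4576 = 5318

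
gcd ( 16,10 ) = 2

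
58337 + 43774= 102111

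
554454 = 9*61606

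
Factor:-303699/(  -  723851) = 3^1*11^1*9203^1*723851^( - 1)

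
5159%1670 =149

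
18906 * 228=4310568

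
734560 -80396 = 654164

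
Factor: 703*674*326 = 2^2*19^1 *37^1*163^1*337^1 = 154465972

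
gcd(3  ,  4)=1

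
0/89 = 0 =0.00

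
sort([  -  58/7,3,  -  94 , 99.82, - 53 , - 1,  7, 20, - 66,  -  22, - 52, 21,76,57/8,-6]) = [ - 94, - 66,  -  53, - 52, - 22 , -58/7,  -  6, - 1,3, 7, 57/8,20,21, 76, 99.82]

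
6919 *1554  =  10752126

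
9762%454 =228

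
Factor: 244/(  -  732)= - 1/3 = -3^ ( - 1)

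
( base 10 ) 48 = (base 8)60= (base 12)40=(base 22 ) 24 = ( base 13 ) 39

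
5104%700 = 204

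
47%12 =11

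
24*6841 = 164184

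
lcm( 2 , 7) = 14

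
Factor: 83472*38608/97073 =2^8*3^1*19^1*37^1*47^1*127^1*97073^( - 1 ) = 3222686976/97073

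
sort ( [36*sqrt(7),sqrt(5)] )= [sqrt( 5),36*sqrt( 7 )]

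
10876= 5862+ 5014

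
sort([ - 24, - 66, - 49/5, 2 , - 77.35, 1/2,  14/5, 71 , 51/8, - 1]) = [ - 77.35 , - 66, - 24, - 49/5 , - 1, 1/2, 2, 14/5, 51/8, 71]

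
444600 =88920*5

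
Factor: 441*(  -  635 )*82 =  - 2^1*3^2*5^1*7^2*41^1*127^1 = -22962870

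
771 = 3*257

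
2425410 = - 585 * (- 4146)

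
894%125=19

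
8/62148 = 2/15537  =  0.00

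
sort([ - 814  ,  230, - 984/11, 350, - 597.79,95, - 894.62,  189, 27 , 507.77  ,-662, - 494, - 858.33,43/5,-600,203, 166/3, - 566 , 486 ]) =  [ - 894.62, - 858.33 , - 814 , - 662, - 600, - 597.79, - 566, - 494,  -  984/11, 43/5,  27,166/3 , 95, 189, 203 , 230,  350, 486,507.77]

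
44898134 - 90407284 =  - 45509150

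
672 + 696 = 1368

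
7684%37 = 25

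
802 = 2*401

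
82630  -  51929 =30701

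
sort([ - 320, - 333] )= [ - 333, -320] 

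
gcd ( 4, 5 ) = 1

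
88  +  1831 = 1919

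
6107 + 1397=7504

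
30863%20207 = 10656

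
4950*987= 4885650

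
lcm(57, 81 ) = 1539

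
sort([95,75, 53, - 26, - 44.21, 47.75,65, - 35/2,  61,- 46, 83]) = [ - 46, - 44.21, - 26, - 35/2, 47.75,53,  61, 65,75,83,95]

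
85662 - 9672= 75990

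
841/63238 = 841/63238=0.01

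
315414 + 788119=1103533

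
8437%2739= 220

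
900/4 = 225 = 225.00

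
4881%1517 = 330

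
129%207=129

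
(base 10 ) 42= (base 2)101010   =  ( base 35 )17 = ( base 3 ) 1120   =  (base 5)132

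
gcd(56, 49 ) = 7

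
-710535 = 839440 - 1549975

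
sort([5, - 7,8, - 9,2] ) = [ - 9, - 7 , 2,5,8]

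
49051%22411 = 4229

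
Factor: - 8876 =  - 2^2*7^1*317^1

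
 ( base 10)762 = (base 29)Q8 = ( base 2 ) 1011111010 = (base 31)oi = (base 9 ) 1036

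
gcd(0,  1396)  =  1396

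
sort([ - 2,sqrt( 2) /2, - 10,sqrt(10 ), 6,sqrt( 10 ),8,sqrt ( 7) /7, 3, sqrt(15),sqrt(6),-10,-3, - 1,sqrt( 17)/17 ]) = [ - 10, - 10, -3, - 2  , - 1,sqrt( 17)/17,  sqrt( 7)/7, sqrt(2) /2,sqrt( 6 ) , 3, sqrt(10),  sqrt( 10 ),sqrt(15), 6 , 8]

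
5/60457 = 5/60457 = 0.00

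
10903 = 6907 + 3996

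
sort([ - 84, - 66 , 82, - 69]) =[ - 84 , - 69,-66,82]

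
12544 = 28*448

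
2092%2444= 2092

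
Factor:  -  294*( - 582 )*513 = 2^2 * 3^5 * 7^2*19^1 * 97^1 = 87778404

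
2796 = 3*932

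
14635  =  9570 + 5065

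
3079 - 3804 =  - 725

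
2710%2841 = 2710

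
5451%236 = 23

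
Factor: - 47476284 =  - 2^2*3^1*139^1*28463^1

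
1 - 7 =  - 6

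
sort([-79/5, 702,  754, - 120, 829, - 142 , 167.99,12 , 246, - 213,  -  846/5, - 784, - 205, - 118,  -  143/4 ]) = [ - 784, - 213, - 205,  -  846/5, - 142, - 120, -118,- 143/4, - 79/5 , 12,167.99,246,702,754,829 ] 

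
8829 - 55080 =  - 46251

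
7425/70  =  1485/14 = 106.07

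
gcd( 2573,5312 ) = 83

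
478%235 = 8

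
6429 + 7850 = 14279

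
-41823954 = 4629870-46453824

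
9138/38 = 240 + 9/19 = 240.47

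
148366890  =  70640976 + 77725914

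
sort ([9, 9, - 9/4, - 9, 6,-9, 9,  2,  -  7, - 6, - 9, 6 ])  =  [-9 , - 9, - 9 , - 7,-6,- 9/4 , 2, 6,6,9,9, 9 ]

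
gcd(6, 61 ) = 1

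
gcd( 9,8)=1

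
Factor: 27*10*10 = 2^2 * 3^3*5^2 =2700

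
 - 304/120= - 3+ 7/15=- 2.53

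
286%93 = 7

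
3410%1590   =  230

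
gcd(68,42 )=2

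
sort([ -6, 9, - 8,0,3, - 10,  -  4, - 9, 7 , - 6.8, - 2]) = [ - 10, - 9, - 8, - 6.8,- 6 , - 4, - 2,0 , 3, 7,9 ] 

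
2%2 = 0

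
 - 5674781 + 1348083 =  - 4326698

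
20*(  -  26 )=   -  520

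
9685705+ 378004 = 10063709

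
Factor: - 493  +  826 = 3^2*37^1 = 333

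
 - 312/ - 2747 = 312/2747 = 0.11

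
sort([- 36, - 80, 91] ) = [ - 80, - 36,  91 ]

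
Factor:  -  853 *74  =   - 63122 = - 2^1*37^1*853^1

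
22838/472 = 11419/236=48.39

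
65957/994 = 66 + 353/994 = 66.36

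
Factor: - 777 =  - 3^1*7^1* 37^1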